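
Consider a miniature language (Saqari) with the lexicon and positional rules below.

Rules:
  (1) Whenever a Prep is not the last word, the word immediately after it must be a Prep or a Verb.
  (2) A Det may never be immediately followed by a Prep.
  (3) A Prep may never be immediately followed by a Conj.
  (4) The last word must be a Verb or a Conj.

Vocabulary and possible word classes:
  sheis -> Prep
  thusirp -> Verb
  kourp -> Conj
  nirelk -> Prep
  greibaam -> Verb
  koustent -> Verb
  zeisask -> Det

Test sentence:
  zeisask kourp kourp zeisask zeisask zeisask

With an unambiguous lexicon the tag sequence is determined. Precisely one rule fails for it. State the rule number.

Fixed tagging: Det Conj Conj Det Det Det.
Checking each rule: R1 pass, R2 pass, R3 pass, R4 fail.
Only rule 4 fails.

4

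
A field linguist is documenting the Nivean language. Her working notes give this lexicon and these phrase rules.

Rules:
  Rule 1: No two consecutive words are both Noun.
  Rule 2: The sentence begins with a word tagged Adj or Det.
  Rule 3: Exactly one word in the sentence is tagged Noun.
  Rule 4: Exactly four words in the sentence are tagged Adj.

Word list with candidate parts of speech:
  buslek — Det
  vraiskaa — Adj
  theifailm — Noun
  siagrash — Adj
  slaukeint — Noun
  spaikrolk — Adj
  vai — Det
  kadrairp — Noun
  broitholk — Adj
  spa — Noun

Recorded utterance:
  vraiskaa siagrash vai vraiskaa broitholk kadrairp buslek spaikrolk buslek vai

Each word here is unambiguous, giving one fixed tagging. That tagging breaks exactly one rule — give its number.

4

Fixed tagging: Adj Adj Det Adj Adj Noun Det Adj Det Det.
Rule check: R1 ok, R2 ok, R3 ok, R4 fails.
Only rule 4 fails.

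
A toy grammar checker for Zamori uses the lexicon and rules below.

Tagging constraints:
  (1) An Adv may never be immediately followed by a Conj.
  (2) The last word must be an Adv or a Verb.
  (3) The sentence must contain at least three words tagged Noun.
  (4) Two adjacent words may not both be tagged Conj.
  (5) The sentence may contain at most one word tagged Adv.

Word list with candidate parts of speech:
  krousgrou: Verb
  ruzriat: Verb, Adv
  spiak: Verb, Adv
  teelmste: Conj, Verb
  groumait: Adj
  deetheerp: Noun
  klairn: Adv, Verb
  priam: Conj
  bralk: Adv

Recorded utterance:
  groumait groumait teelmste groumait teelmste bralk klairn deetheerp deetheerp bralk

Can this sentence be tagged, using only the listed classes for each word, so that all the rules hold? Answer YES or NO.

NO

Candidates per position — 1:groumait {Adj}; 2:groumait {Adj}; 3:teelmste {Conj,Verb}; 4:groumait {Adj}; 5:teelmste {Conj,Verb}; 6:bralk {Adv}; 7:klairn {Adv,Verb}; 8:deetheerp {Noun}; 9:deetheerp {Noun}; 10:bralk {Adv}.
Rule 3 cannot be satisfied by any choice of tags from the lexicon.
So there is no consistent tagging.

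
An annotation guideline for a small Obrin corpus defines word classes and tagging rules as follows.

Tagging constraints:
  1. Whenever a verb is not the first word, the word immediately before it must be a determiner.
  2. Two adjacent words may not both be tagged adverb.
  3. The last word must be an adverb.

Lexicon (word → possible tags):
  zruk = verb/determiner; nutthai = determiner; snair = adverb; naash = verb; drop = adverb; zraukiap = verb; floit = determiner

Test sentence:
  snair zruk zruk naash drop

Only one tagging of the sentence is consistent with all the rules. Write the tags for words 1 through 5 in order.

Candidates per position — 1:snair {adverb}; 2:zruk {verb,determiner}; 3:zruk {verb,determiner}; 4:naash {verb}; 5:drop {adverb}.
If word 2 were verb, no tagging could satisfy rule 1; so word 2 is determiner.
If word 3 were verb, no tagging could satisfy rule 1; so word 3 is determiner.
That leaves exactly one tagging: adverb determiner determiner verb adverb.
Check: rule 1 holds; rule 2 holds; rule 3 holds.

adverb determiner determiner verb adverb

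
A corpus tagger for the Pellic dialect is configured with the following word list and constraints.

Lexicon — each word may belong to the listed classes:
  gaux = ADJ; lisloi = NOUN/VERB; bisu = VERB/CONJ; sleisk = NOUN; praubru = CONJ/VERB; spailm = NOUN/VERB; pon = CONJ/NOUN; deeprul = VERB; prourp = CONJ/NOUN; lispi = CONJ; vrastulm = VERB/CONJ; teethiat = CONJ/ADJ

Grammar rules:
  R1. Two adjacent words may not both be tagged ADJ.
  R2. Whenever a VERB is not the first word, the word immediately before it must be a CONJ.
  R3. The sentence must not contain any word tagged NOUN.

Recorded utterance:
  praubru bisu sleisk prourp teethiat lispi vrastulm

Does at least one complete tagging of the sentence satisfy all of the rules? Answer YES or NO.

Candidates per position — 1:praubru {CONJ,VERB}; 2:bisu {VERB,CONJ}; 3:sleisk {NOUN}; 4:prourp {CONJ,NOUN}; 5:teethiat {CONJ,ADJ}; 6:lispi {CONJ}; 7:vrastulm {VERB,CONJ}.
Rule 3 cannot be satisfied by any choice of tags from the lexicon.
So there is no consistent tagging.

NO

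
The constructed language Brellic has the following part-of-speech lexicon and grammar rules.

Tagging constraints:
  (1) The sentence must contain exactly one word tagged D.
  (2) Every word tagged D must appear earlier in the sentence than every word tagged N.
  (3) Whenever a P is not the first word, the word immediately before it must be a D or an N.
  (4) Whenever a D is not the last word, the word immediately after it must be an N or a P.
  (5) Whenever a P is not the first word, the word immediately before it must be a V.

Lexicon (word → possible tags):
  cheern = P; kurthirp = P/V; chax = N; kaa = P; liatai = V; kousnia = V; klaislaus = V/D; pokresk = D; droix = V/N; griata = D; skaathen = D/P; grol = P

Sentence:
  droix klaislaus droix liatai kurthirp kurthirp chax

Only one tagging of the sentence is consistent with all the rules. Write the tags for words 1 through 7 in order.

V D N V V V N

Candidates per position — 1:droix {V,N}; 2:klaislaus {V,D}; 3:droix {V,N}; 4:liatai {V}; 5:kurthirp {P,V}; 6:kurthirp {P,V}; 7:chax {N}.
Word 2 cannot be V — rule 1 would then fail for every completion. It is D.
Word 3 cannot be V — rule 4 would then fail for every completion. It is N.
Word 5 cannot be P — rule 3 would then fail for every completion. It is V.
Word 6 cannot be P — rule 3 would then fail for every completion. It is V.
Word 1 cannot be N — rule 2 would then fail for every completion. It is V.
The only consistent sequence is: V D N V V V N.
Checking: rule 1 ok; rule 2 ok; rule 3 ok; rule 4 ok; rule 5 ok.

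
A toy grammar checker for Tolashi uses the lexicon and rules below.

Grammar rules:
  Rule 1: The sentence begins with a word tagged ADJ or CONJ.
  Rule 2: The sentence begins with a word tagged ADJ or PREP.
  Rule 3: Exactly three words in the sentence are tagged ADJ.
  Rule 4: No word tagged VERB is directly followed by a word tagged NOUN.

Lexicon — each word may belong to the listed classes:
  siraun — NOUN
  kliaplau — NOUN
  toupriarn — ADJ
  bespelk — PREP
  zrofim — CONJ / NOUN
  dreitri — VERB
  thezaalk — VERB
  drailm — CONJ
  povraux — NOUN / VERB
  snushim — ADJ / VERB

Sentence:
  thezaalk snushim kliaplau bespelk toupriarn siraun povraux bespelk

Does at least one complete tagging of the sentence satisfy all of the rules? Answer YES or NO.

Candidates per position — 1:thezaalk {VERB}; 2:snushim {ADJ,VERB}; 3:kliaplau {NOUN}; 4:bespelk {PREP}; 5:toupriarn {ADJ}; 6:siraun {NOUN}; 7:povraux {NOUN,VERB}; 8:bespelk {PREP}.
Rule 1 cannot be satisfied by any choice of tags from the lexicon.
So there is no consistent tagging.

NO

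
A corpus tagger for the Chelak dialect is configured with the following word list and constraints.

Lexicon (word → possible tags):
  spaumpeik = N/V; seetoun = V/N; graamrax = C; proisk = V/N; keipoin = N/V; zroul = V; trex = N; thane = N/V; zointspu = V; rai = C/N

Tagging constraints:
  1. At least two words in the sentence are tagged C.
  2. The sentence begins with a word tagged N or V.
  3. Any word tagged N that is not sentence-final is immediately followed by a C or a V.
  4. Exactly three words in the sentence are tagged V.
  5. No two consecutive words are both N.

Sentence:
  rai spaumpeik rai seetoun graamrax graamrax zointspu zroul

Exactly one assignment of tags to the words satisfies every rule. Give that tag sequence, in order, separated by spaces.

Candidates per position — 1:rai {C,N}; 2:spaumpeik {N,V}; 3:rai {C,N}; 4:seetoun {V,N}; 5:graamrax {C}; 6:graamrax {C}; 7:zointspu {V}; 8:zroul {V}.
If word 1 were C, no tagging could satisfy rule 2; so word 1 is N.
If word 2 were N, no tagging could satisfy rule 3; so word 2 is V.
If word 4 were V, no tagging could satisfy rule 4; so word 4 is N.
If word 3 were N, no tagging could satisfy rule 3; so word 3 is C.
So the tagging must be: N V C N C C V V.
Verifying each rule — rule 1 ok; rule 2 ok; rule 3 ok; rule 4 ok; rule 5 ok.

N V C N C C V V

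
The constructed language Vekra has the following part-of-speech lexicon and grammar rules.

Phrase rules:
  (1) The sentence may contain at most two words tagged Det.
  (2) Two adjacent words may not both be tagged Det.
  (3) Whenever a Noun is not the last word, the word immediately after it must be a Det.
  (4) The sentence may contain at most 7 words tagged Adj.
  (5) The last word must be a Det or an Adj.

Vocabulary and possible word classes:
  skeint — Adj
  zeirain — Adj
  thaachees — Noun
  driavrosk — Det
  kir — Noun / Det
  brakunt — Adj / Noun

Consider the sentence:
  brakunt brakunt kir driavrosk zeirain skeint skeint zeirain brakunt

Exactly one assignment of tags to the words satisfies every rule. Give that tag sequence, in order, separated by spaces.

Candidates per position — 1:brakunt {Adj,Noun}; 2:brakunt {Adj,Noun}; 3:kir {Noun,Det}; 4:driavrosk {Det}; 5:zeirain {Adj}; 6:skeint {Adj}; 7:skeint {Adj}; 8:zeirain {Adj}; 9:brakunt {Adj,Noun}.
Word 1 cannot be Noun — rule 3 would then fail for every completion. It is Adj.
Word 3 cannot be Det — rule 2 would then fail for every completion. It is Noun.
Word 9 cannot be Noun — rule 5 would then fail for every completion. It is Adj.
Word 2 cannot be Noun — rule 3 would then fail for every completion. It is Adj.
The only consistent sequence is: Adj Adj Noun Det Adj Adj Adj Adj Adj.
Rule-by-rule: rule 1 satisfied; rule 2 satisfied; rule 3 satisfied; rule 4 satisfied; rule 5 satisfied.

Adj Adj Noun Det Adj Adj Adj Adj Adj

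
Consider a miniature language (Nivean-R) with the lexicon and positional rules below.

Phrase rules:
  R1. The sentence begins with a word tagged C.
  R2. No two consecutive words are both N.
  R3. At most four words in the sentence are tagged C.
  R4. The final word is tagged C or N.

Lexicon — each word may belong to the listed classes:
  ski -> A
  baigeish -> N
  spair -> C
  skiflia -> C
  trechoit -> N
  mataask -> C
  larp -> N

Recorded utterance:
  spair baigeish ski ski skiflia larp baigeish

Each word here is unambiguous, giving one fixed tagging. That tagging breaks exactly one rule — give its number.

Fixed tagging: C N A A C N N.
Checking each rule: R1 holds, R2 violated, R3 holds, R4 holds.
Only rule 2 fails.

2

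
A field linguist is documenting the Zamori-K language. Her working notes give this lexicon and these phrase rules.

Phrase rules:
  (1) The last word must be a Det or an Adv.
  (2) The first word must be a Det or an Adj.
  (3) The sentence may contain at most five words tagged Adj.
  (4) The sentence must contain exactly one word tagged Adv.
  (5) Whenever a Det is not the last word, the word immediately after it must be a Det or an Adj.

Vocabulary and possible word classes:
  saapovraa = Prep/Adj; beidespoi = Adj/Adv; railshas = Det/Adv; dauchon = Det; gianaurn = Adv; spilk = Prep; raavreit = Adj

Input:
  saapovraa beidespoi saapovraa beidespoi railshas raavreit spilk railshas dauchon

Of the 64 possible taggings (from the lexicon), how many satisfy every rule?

Candidates per position — 1:saapovraa {Prep,Adj}; 2:beidespoi {Adj,Adv}; 3:saapovraa {Prep,Adj}; 4:beidespoi {Adj,Adv}; 5:railshas {Det,Adv}; 6:raavreit {Adj}; 7:spilk {Prep}; 8:railshas {Det,Adv}; 9:dauchon {Det}.
There are 64 candidate sequences in total.
Checking each against the rules leaves 8 sequences.
Count = 8.

8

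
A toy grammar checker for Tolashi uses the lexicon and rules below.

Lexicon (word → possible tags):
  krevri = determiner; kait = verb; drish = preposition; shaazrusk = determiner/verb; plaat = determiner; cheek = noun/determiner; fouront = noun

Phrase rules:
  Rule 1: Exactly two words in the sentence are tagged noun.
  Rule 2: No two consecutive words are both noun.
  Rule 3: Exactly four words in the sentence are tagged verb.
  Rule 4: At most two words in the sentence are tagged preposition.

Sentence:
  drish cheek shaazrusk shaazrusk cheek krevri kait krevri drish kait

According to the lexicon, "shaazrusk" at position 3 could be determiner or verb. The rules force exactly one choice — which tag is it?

Candidates per position — 1:drish {preposition}; 2:cheek {noun,determiner}; 3:shaazrusk {determiner,verb}; 4:shaazrusk {determiner,verb}; 5:cheek {noun,determiner}; 6:krevri {determiner}; 7:kait {verb}; 8:krevri {determiner}; 9:drish {preposition}; 10:kait {verb}.
Word 2 cannot be determiner — rule 1 would then fail for every completion. It is noun.
Word 3 cannot be determiner — rule 3 would then fail for every completion. It is verb.
Word 4 cannot be determiner — rule 3 would then fail for every completion. It is verb.
Word 5 cannot be determiner — rule 1 would then fail for every completion. It is noun.
That leaves exactly one tagging: preposition noun verb verb noun determiner verb determiner preposition verb.
Check: rule 1 ok; rule 2 ok; rule 3 ok; rule 4 ok.

verb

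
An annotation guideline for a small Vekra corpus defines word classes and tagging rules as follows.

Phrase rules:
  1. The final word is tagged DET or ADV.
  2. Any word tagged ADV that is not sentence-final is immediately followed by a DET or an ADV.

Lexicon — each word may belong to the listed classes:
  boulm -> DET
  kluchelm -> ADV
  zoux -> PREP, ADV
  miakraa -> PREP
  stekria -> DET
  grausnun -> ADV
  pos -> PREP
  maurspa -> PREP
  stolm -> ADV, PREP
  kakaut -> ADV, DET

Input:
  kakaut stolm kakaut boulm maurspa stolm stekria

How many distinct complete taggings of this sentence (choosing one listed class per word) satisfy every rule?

Candidates per position — 1:kakaut {ADV,DET}; 2:stolm {ADV,PREP}; 3:kakaut {ADV,DET}; 4:boulm {DET}; 5:maurspa {PREP}; 6:stolm {ADV,PREP}; 7:stekria {DET}.
There are 16 candidate sequences in total.
Checking each against the rules leaves 12 sequences.
Count = 12.

12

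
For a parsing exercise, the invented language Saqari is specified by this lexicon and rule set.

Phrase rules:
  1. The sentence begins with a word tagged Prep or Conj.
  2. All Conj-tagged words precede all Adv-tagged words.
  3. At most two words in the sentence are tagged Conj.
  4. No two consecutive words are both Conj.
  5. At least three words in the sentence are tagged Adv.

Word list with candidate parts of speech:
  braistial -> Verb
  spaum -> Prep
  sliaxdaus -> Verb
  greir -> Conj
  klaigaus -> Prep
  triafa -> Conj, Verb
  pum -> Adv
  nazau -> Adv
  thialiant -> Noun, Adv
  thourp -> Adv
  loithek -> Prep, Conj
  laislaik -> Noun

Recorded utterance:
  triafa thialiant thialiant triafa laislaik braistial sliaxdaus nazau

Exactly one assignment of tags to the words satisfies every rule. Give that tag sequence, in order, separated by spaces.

Candidates per position — 1:triafa {Conj,Verb}; 2:thialiant {Noun,Adv}; 3:thialiant {Noun,Adv}; 4:triafa {Conj,Verb}; 5:laislaik {Noun}; 6:braistial {Verb}; 7:sliaxdaus {Verb}; 8:nazau {Adv}.
At position 1, choosing Verb makes rule 1 impossible to satisfy; hence Conj.
At position 2, choosing Noun makes rule 5 impossible to satisfy; hence Adv.
At position 3, choosing Noun makes rule 5 impossible to satisfy; hence Adv.
At position 4, choosing Conj makes rule 2 impossible to satisfy; hence Verb.
So the tagging must be: Conj Adv Adv Verb Noun Verb Verb Adv.
Checking: rule 1 ✓; rule 2 ✓; rule 3 ✓; rule 4 ✓; rule 5 ✓.

Conj Adv Adv Verb Noun Verb Verb Adv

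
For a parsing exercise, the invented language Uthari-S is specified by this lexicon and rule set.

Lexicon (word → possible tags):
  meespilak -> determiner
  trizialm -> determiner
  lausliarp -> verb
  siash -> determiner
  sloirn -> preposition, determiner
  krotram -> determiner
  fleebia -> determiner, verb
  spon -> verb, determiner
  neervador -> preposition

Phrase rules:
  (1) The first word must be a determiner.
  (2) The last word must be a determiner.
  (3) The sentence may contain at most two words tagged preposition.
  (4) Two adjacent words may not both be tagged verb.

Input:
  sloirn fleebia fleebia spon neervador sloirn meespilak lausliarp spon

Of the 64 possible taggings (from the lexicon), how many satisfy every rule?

10

Candidates per position — 1:sloirn {preposition,determiner}; 2:fleebia {determiner,verb}; 3:fleebia {determiner,verb}; 4:spon {verb,determiner}; 5:neervador {preposition}; 6:sloirn {preposition,determiner}; 7:meespilak {determiner}; 8:lausliarp {verb}; 9:spon {verb,determiner}.
There are 64 candidate sequences in total.
Checking each against the rules leaves 10 sequences.
Count = 10.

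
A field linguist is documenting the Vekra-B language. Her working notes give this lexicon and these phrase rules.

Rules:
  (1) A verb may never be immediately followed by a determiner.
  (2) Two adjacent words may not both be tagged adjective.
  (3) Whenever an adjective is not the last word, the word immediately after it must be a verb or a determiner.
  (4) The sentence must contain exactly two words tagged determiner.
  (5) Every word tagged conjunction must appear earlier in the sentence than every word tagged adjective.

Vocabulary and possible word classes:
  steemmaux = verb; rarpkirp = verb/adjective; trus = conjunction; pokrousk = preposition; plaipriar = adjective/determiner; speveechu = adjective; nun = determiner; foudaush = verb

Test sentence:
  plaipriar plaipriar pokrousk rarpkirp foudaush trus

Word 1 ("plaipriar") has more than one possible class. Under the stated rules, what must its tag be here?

determiner

Candidates per position — 1:plaipriar {adjective,determiner}; 2:plaipriar {adjective,determiner}; 3:pokrousk {preposition}; 4:rarpkirp {verb,adjective}; 5:foudaush {verb}; 6:trus {conjunction}.
If word 1 were adjective, no tagging could satisfy rule 4; so word 1 is determiner.
If word 2 were adjective, no tagging could satisfy rule 3; so word 2 is determiner.
If word 4 were adjective, no tagging could satisfy rule 5; so word 4 is verb.
That leaves exactly one tagging: determiner determiner preposition verb verb conjunction.
Rule-by-rule: rule 1 ok; rule 2 ok; rule 3 ok; rule 4 ok; rule 5 ok.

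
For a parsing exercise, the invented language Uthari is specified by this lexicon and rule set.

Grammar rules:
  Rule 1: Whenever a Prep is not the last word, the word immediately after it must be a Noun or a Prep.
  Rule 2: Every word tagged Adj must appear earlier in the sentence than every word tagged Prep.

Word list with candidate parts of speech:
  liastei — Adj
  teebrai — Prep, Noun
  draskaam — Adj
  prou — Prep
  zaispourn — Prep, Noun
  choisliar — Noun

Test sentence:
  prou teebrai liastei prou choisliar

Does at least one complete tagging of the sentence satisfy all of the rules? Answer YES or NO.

NO

Candidates per position — 1:prou {Prep}; 2:teebrai {Prep,Noun}; 3:liastei {Adj}; 4:prou {Prep}; 5:choisliar {Noun}.
Rule 2 cannot be satisfied by any choice of tags from the lexicon.
So there is no consistent tagging.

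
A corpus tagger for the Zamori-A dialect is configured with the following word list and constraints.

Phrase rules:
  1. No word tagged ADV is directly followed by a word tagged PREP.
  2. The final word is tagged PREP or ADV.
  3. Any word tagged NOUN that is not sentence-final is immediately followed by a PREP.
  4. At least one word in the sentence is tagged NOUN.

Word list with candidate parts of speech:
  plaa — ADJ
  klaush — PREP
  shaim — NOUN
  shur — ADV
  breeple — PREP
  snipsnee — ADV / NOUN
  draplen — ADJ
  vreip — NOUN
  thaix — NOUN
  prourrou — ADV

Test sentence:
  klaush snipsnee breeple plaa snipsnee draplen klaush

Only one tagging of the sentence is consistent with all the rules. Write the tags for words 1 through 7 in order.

Candidates per position — 1:klaush {PREP}; 2:snipsnee {ADV,NOUN}; 3:breeple {PREP}; 4:plaa {ADJ}; 5:snipsnee {ADV,NOUN}; 6:draplen {ADJ}; 7:klaush {PREP}.
Word 2 cannot be ADV — rule 1 would then fail for every completion. It is NOUN.
Word 5 cannot be NOUN — rule 3 would then fail for every completion. It is ADV.
So the tagging must be: PREP NOUN PREP ADJ ADV ADJ PREP.
Verifying each rule — rule 1 holds; rule 2 holds; rule 3 holds; rule 4 holds.

PREP NOUN PREP ADJ ADV ADJ PREP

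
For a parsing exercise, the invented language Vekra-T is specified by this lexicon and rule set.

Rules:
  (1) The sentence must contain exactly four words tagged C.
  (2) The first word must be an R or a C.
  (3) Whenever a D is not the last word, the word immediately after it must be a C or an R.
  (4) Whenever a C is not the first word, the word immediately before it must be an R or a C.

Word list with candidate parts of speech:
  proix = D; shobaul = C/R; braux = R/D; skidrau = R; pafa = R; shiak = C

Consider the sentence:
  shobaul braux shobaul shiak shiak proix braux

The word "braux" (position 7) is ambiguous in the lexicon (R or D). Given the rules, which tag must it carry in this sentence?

Candidates per position — 1:shobaul {C,R}; 2:braux {R,D}; 3:shobaul {C,R}; 4:shiak {C}; 5:shiak {C}; 6:proix {D}; 7:braux {R,D}.
If word 1 were R, no tagging could satisfy rule 1; so word 1 is C.
If word 3 were R, no tagging could satisfy rule 1; so word 3 is C.
If word 7 were D, no tagging could satisfy rule 3; so word 7 is R.
If word 2 were D, no tagging could satisfy rule 4; so word 2 is R.
That leaves exactly one tagging: C R C C C D R.
Verifying each rule — rule 1 ok; rule 2 ok; rule 3 ok; rule 4 ok.

R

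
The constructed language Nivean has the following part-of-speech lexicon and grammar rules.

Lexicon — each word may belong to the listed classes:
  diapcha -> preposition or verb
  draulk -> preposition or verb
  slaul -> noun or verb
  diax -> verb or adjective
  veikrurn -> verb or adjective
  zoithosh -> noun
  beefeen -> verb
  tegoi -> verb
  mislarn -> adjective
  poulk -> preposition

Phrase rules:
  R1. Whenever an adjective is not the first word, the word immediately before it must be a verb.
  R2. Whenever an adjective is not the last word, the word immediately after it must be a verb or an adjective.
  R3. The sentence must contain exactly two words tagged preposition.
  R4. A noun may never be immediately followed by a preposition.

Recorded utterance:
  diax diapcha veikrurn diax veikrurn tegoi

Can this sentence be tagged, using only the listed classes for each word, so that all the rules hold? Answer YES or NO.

Candidates per position — 1:diax {verb,adjective}; 2:diapcha {preposition,verb}; 3:veikrurn {verb,adjective}; 4:diax {verb,adjective}; 5:veikrurn {verb,adjective}; 6:tegoi {verb}.
Rule 3 cannot be satisfied by any choice of tags from the lexicon.
So there is no consistent tagging.

NO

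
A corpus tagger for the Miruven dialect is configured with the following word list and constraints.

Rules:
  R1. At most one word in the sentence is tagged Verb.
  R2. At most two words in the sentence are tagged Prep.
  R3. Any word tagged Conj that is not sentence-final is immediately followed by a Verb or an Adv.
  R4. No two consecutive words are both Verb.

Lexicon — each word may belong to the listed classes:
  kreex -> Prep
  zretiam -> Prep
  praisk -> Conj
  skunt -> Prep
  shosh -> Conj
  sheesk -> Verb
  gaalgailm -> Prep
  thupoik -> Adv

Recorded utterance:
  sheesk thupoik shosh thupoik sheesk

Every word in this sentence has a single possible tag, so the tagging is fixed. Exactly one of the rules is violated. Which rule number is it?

Fixed tagging: Verb Adv Conj Adv Verb.
Checking each rule: R1 violated, R2 holds, R3 holds, R4 holds.
Only rule 1 fails.

1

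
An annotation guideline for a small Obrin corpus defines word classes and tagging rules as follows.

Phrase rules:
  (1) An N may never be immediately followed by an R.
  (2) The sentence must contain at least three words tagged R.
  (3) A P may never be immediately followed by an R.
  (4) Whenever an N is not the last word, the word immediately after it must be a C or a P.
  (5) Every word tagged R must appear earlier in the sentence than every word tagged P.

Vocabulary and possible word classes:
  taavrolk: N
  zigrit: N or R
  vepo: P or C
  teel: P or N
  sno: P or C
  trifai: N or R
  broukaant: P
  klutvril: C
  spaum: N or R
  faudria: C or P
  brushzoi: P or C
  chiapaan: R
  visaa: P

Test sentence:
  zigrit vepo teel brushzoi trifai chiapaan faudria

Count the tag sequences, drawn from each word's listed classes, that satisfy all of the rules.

2

Candidates per position — 1:zigrit {N,R}; 2:vepo {P,C}; 3:teel {P,N}; 4:brushzoi {P,C}; 5:trifai {N,R}; 6:chiapaan {R}; 7:faudria {C,P}.
There are 64 candidate sequences in total.
The sequences that satisfy every rule: R C N C R R C; R C N C R R P.
Count = 2.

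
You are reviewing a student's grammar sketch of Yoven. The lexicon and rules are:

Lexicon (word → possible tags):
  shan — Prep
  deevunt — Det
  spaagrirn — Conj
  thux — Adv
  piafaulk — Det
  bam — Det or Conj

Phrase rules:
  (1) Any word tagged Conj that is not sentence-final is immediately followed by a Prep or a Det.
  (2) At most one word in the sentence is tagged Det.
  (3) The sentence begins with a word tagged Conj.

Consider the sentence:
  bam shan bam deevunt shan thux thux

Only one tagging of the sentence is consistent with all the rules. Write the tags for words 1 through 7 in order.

Candidates per position — 1:bam {Det,Conj}; 2:shan {Prep}; 3:bam {Det,Conj}; 4:deevunt {Det}; 5:shan {Prep}; 6:thux {Adv}; 7:thux {Adv}.
Position 1: Det is ruled out by rule 2; that leaves Conj.
Position 3: Det is ruled out by rule 2; that leaves Conj.
The unique satisfying tagging is: Conj Prep Conj Det Prep Adv Adv.
Verifying each rule — rule 1 ok; rule 2 ok; rule 3 ok.

Conj Prep Conj Det Prep Adv Adv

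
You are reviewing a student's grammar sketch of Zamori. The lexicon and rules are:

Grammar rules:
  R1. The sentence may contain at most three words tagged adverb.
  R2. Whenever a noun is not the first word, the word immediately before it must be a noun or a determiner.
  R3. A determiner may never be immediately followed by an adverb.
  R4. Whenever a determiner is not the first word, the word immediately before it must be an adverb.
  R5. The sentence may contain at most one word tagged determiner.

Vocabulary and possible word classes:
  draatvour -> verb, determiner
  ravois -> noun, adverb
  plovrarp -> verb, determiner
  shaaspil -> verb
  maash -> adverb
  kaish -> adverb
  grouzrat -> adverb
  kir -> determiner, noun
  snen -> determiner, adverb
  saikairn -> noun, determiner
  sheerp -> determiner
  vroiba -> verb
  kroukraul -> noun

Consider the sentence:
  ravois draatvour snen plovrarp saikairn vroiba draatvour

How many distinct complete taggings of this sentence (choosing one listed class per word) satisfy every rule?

Candidates per position — 1:ravois {noun,adverb}; 2:draatvour {verb,determiner}; 3:snen {determiner,adverb}; 4:plovrarp {verb,determiner}; 5:saikairn {noun,determiner}; 6:vroiba {verb}; 7:draatvour {verb,determiner}.
There are 64 candidate sequences in total.
The sequences that satisfy every rule: noun verb adverb determiner noun verb verb; adverb verb adverb determiner noun verb verb.
Count = 2.

2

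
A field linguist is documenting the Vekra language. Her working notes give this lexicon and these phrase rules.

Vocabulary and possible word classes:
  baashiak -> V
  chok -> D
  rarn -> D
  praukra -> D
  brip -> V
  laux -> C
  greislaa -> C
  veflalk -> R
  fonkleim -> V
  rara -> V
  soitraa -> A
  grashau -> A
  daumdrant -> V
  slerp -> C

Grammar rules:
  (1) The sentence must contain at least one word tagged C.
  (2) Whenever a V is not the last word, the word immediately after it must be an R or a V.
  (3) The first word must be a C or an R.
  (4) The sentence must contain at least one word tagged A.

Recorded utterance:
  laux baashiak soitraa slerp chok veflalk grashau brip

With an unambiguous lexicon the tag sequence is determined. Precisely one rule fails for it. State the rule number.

Fixed tagging: C V A C D R A V.
Rule check: R1 ✓, R2 ✗, R3 ✓, R4 ✓.
Only rule 2 fails.

2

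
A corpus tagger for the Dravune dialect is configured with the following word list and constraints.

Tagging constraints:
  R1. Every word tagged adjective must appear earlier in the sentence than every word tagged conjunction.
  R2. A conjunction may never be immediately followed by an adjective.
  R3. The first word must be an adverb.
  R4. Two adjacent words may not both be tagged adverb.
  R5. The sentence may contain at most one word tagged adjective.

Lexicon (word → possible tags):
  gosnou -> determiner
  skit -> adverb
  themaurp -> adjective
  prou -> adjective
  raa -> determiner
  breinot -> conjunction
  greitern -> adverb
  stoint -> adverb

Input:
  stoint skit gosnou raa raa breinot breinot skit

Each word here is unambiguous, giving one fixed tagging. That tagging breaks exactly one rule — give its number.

Fixed tagging: adverb adverb determiner determiner determiner conjunction conjunction adverb.
Checking each rule: R1 ✓, R2 ✓, R3 ✓, R4 ✗, R5 ✓.
Only rule 4 fails.

4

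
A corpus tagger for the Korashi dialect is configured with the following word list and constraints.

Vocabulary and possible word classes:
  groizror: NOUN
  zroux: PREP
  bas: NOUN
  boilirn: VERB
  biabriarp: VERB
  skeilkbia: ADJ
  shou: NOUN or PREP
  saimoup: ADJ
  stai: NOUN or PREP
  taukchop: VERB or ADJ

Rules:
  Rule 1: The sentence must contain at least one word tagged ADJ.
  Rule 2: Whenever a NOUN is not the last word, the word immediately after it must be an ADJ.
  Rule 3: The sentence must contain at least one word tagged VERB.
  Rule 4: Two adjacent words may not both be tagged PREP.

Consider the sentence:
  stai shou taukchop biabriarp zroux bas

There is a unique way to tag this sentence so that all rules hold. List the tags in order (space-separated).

PREP NOUN ADJ VERB PREP NOUN

Candidates per position — 1:stai {NOUN,PREP}; 2:shou {NOUN,PREP}; 3:taukchop {VERB,ADJ}; 4:biabriarp {VERB}; 5:zroux {PREP}; 6:bas {NOUN}.
Word 1 cannot be NOUN — rule 2 would then fail for every completion. It is PREP.
Word 2 cannot be PREP — rule 4 would then fail for every completion. It is NOUN.
Word 3 cannot be VERB — rule 1 would then fail for every completion. It is ADJ.
The only consistent sequence is: PREP NOUN ADJ VERB PREP NOUN.
Checking: rule 1 ✓; rule 2 ✓; rule 3 ✓; rule 4 ✓.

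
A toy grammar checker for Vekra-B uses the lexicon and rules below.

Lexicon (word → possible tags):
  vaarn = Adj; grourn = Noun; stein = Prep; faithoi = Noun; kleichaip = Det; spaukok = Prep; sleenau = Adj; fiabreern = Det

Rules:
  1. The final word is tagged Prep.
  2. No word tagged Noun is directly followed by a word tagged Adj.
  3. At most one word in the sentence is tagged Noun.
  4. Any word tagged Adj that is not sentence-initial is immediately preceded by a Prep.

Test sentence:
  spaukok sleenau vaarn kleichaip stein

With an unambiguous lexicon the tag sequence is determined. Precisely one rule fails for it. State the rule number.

Fixed tagging: Prep Adj Adj Det Prep.
Rule check: R1 holds, R2 holds, R3 holds, R4 violated.
Only rule 4 fails.

4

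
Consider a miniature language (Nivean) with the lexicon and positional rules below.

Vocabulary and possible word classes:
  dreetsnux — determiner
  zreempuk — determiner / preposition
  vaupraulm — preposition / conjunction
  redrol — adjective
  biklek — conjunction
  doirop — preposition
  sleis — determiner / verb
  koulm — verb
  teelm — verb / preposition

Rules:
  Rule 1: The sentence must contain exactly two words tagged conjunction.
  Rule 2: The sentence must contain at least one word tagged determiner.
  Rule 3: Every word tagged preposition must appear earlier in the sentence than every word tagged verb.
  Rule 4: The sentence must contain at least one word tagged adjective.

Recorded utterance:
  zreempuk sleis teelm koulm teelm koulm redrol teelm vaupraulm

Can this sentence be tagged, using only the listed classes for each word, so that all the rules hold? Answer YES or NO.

Candidates per position — 1:zreempuk {determiner,preposition}; 2:sleis {determiner,verb}; 3:teelm {verb,preposition}; 4:koulm {verb}; 5:teelm {verb,preposition}; 6:koulm {verb}; 7:redrol {adjective}; 8:teelm {verb,preposition}; 9:vaupraulm {preposition,conjunction}.
Rule 1 cannot be satisfied by any choice of tags from the lexicon.
So there is no consistent tagging.

NO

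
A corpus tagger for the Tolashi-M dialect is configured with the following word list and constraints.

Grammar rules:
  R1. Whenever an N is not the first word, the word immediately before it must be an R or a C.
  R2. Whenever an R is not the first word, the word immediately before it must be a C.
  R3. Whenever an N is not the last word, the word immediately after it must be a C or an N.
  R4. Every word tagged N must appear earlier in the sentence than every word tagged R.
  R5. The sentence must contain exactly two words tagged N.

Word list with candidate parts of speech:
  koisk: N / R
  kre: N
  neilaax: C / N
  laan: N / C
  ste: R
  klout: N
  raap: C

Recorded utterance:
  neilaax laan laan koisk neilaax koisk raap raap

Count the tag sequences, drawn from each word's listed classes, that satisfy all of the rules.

3

Candidates per position — 1:neilaax {C,N}; 2:laan {N,C}; 3:laan {N,C}; 4:koisk {N,R}; 5:neilaax {C,N}; 6:koisk {N,R}; 7:raap {C}; 8:raap {C}.
There are 64 candidate sequences in total.
The sequences that satisfy every rule: C N C N C R C C; C C C N C N C C; N C C N C R C C.
Count = 3.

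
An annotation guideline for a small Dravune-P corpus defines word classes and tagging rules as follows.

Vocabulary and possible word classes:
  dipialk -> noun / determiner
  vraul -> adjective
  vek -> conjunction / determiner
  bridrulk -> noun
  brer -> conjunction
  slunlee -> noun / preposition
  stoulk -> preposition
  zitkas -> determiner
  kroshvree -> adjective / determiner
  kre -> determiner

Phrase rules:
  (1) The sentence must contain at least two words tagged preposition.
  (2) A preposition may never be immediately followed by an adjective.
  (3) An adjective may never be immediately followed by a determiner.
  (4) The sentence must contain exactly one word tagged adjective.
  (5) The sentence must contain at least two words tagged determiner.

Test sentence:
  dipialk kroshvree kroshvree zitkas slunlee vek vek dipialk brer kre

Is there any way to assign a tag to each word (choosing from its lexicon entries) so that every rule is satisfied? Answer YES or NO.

Candidates per position — 1:dipialk {noun,determiner}; 2:kroshvree {adjective,determiner}; 3:kroshvree {adjective,determiner}; 4:zitkas {determiner}; 5:slunlee {noun,preposition}; 6:vek {conjunction,determiner}; 7:vek {conjunction,determiner}; 8:dipialk {noun,determiner}; 9:brer {conjunction}; 10:kre {determiner}.
Rule 1 cannot be satisfied by any choice of tags from the lexicon.
So there is no consistent tagging.

NO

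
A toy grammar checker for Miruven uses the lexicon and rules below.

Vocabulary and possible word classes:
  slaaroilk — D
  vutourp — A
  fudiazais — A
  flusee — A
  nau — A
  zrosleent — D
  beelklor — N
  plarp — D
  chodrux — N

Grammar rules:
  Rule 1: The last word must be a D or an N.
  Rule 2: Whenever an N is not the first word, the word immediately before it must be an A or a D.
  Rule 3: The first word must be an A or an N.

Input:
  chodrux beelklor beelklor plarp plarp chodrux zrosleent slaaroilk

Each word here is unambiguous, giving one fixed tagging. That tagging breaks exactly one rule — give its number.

Fixed tagging: N N N D D N D D.
Applying the rules: R1 pass, R2 fail, R3 pass.
Only rule 2 fails.

2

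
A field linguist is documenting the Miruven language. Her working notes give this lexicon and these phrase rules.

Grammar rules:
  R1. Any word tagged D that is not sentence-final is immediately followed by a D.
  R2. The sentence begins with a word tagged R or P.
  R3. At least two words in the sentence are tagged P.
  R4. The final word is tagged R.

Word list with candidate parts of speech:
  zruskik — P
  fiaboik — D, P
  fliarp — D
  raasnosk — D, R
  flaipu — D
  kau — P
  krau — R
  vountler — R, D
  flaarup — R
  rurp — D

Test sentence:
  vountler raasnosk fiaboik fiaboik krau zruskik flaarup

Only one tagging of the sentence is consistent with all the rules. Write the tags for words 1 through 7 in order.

Candidates per position — 1:vountler {R,D}; 2:raasnosk {D,R}; 3:fiaboik {D,P}; 4:fiaboik {D,P}; 5:krau {R}; 6:zruskik {P}; 7:flaarup {R}.
At position 1, choosing D makes rule 1 impossible to satisfy; hence R.
At position 2, choosing D makes rule 1 impossible to satisfy; hence R.
At position 3, choosing D makes rule 1 impossible to satisfy; hence P.
At position 4, choosing D makes rule 1 impossible to satisfy; hence P.
So the tagging must be: R R P P R P R.
Check: rule 1 ✓; rule 2 ✓; rule 3 ✓; rule 4 ✓.

R R P P R P R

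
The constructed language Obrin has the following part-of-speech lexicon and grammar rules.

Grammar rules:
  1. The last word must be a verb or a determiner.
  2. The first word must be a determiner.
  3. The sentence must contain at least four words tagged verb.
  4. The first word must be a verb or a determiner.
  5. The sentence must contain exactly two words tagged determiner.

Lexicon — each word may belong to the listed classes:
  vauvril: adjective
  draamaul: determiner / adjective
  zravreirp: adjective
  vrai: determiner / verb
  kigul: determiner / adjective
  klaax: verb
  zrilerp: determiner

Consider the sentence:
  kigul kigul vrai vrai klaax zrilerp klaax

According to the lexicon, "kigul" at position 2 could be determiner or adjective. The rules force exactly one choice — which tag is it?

Candidates per position — 1:kigul {determiner,adjective}; 2:kigul {determiner,adjective}; 3:vrai {determiner,verb}; 4:vrai {determiner,verb}; 5:klaax {verb}; 6:zrilerp {determiner}; 7:klaax {verb}.
Position 1: adjective is ruled out by rule 2; that leaves determiner.
Position 2: determiner is ruled out by rule 5; that leaves adjective.
Position 3: determiner is ruled out by rule 3; that leaves verb.
Position 4: determiner is ruled out by rule 3; that leaves verb.
That leaves exactly one tagging: determiner adjective verb verb verb determiner verb.
Check: rule 1 ok; rule 2 ok; rule 3 ok; rule 4 ok; rule 5 ok.

adjective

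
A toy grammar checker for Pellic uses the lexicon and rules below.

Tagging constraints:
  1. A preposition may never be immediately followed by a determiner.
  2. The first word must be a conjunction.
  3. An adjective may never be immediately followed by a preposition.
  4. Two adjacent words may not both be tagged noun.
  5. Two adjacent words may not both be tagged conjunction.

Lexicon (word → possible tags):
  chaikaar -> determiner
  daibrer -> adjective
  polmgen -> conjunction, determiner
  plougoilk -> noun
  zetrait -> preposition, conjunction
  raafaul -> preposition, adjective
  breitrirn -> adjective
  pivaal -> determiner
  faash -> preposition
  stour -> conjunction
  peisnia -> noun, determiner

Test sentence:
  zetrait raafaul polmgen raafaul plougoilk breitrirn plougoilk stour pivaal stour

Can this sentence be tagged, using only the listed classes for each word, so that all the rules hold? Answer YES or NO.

YES

Candidates per position — 1:zetrait {preposition,conjunction}; 2:raafaul {preposition,adjective}; 3:polmgen {conjunction,determiner}; 4:raafaul {preposition,adjective}; 5:plougoilk {noun}; 6:breitrirn {adjective}; 7:plougoilk {noun}; 8:stour {conjunction}; 9:pivaal {determiner}; 10:stour {conjunction}.
One satisfying assignment: conjunction preposition conjunction adjective noun adjective noun conjunction determiner conjunction.
Checking: rule 1 ok; rule 2 ok; rule 3 ok; rule 4 ok; rule 5 ok.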